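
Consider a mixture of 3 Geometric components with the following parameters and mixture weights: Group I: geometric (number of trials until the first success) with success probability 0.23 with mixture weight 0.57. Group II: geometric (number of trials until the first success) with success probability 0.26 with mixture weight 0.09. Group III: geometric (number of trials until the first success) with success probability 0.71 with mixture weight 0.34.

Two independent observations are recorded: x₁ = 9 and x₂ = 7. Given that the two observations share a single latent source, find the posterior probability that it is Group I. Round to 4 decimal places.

0.8963

Apply Bayes' rule: the posterior for each component is proportional to its prior times its likelihood at x.
Since both observations come from the same component, the likelihood for component k is f_k(x₁)·f_k(x₂).
  f_I = [0.23·(1−0.23)^8 = 0.23·0.123574 = 0.0284219] × [0.0479371] = 0.00136247
  f_II = [0.26·(1−0.26)^8 = 0.26·0.0899195 = 0.0233791] × [0.0426937] = 0.000998138
  f_III = [0.71·(1−0.71)^8 = 0.71·5.00246e-05 = 3.55175e-05] × [0.000422325] = 1.49999e-08
Weight by the priors:
  P(Z=I)·f_I = 0.57 × 0.00136247 = 0.000776606
  P(Z=II)·f_II = 0.09 × 0.000998138 = 8.98325e-05
  P(Z=III)·f_III = 0.34 × 1.49999e-08 = 5.09997e-09
Evidence: 0.000776606 + 8.98325e-05 + 5.09997e-09 = 0.000866443
P(Group I | x) = 0.000776606 / 0.000866443 ≈ 0.8963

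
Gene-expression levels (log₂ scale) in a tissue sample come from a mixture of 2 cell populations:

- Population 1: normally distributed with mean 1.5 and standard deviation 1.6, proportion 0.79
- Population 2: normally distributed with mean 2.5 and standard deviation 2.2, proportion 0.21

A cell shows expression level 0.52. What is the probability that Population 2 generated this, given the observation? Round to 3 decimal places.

0.135

By Bayes' theorem, P(k | x) = w_k f_k(x) / Σ_j w_j f_j(x).
Component likelihoods at x = 0.52:
  p_1 = 0.206693
  p_2 = 0.120948
Prior × likelihood for each component:
  w_1·p_1 = 0.79 × 0.206693 = 0.163288
  w_2·p_2 = 0.21 × 0.120948 = 0.025399
Marginal: 0.163288 + 0.025399 = 0.188687
So the posterior for Population 2 is 0.025399 / 0.188687 ≈ 0.135.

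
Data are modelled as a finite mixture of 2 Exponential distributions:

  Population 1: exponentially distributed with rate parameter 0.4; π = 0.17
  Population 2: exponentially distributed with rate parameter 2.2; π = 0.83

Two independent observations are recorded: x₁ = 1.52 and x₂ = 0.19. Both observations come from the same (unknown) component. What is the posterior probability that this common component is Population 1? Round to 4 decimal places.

0.1282

Apply Bayes' rule: the posterior for each component is proportional to its prior times its likelihood at x.
Since both observations come from the same component, the likelihood for component k is f_k(x₁)·f_k(x₂).
  L_1 = [0.4·e^(−0.4·1.52) = 0.4·e^(−0.6080) = 0.217775] × [0.370726] = 0.0807351
  L_2 = [2.2·e^(−2.2·1.52) = 2.2·e^(−3.3440) = 0.0776501] × [1.4484] = 0.112468
Unnormalised posteriors:
  π_1·L_1 = 0.17 × 0.0807351 = 0.013725
  π_2·L_2 = 0.83 × 0.112468 = 0.0933486
Sum: 0.013725 + 0.0933486 = 0.107074
P(Population 1 | data) ≈ 0.1282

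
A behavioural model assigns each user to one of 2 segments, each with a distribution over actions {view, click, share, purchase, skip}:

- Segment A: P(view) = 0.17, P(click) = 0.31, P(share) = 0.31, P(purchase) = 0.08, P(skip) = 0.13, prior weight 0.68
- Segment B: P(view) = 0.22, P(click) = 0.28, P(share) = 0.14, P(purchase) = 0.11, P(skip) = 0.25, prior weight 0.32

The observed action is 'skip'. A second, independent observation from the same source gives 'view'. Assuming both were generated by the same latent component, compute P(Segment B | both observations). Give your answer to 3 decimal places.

P(component k | x) = P(Z=k)·f_k(x) / marginal(x), where marginal(x) = Σ_j P(Z=j)·f_j(x).
Since both observations come from the same component, the likelihood for component k is f_k(x₁)·f_k(x₂).
  L_A = [0.13] × [0.17] = 0.0221
  L_B = [0.25] × [0.22] = 0.055
Prior × likelihood for each component:
  P(Z=A)·L_A = 0.68 × 0.0221 = 0.015028
  P(Z=B)·L_B = 0.32 × 0.055 = 0.0176
Normaliser: 0.015028 + 0.0176 = 0.032628
So the posterior for Segment B is 0.0176 / 0.032628 ≈ 0.539.

0.539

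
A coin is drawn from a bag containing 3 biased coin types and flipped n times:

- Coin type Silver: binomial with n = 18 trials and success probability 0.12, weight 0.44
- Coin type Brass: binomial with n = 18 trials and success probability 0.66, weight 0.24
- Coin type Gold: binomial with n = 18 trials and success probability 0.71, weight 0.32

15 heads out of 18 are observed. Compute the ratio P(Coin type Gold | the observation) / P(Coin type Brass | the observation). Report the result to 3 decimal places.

2.474

Only the two components matter; the odds are (π_i f_i(x)) / (π_j f_j(x)).
Evaluate each component's likelihood at the observed value:
  f_Silver = C(18,15)·0.12^15·0.88^3 = 816·1.5407e-14·0.681472 = 8.56755e-12
  f_Brass = C(18,15)·0.66^15·0.34^3 = 816·0.00196408·0.039304 = 0.0629921
  f_Gold = C(18,15)·0.71^15·0.29^3 = 816·0.00587321·0.024389 = 0.116885
Odds = (0.32/0.24) × (0.116885/0.0629921) = 1.33333 × 1.85555 ≈ 2.474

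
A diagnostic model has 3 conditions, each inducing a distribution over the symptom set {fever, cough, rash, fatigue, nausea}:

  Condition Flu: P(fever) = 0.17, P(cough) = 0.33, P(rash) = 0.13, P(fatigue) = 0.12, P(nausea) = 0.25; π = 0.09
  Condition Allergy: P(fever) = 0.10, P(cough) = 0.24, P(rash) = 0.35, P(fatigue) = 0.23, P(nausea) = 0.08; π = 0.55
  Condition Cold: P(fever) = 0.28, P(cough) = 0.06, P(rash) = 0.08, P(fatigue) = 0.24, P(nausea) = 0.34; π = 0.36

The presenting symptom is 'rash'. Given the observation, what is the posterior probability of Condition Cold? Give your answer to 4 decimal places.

Apply Bayes' rule: the posterior for each component is proportional to its prior times its likelihood at x.
Evaluate each component's likelihood at the observed value:
  p_Flu = P(rash | comp) = 0.13
  p_Allergy = P(rash | comp) = 0.35
  p_Cold = P(rash | comp) = 0.08
Weight by the priors:
  π_Flu·p_Flu = 0.09 × 0.13 = 0.0117
  π_Allergy·p_Allergy = 0.55 × 0.35 = 0.1925
  π_Cold·p_Cold = 0.36 × 0.08 = 0.0288
Normaliser: 0.0117 + 0.1925 + 0.0288 = 0.233
P(Condition Cold | x) ≈ 0.1236

0.1236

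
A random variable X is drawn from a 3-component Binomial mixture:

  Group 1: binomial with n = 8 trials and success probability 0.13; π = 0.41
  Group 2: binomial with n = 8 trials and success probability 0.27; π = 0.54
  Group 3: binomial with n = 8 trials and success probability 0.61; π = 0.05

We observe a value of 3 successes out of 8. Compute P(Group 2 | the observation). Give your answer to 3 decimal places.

P(component k | x) = w_k·f_k(x) / marginal(x), where marginal(x) = Σ_j w_j·f_j(x).
Evaluate each component's likelihood at the observed value:
  p_1 = C(8,3)·0.13^3·0.87^5 = 56·0.002197·0.498421 = 0.0613217
  p_2 = C(8,3)·0.27^3·0.73^5 = 56·0.019683·0.207307 = 0.228504
  p_3 = C(8,3)·0.61^3·0.39^5 = 56·0.226981·0.00902242 = 0.114683
Multiply by the mixture weights:
  w_1·p_1 = 0.41 × 0.0613217 = 0.0251419
  w_2·p_2 = 0.54 × 0.228504 = 0.123392
  w_3·p_3 = 0.05 × 0.114683 = 0.00573417
Normaliser: 0.0251419 + 0.123392 + 0.00573417 = 0.154268
Responsibility of Group 2: 0.123392 / 0.154268 ≈ 0.800

0.800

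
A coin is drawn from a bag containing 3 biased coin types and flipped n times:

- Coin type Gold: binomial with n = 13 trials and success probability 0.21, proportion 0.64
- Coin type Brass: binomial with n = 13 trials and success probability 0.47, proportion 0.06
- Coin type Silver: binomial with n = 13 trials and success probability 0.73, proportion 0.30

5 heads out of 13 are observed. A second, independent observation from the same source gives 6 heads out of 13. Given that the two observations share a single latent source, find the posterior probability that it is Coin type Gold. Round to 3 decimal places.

Posterior ∝ prior × likelihood, so P(k | x) ∝ π_k f_k(x); normalise over all components.
Since both observations come from the same component, the likelihood for component k is f_k(x₁)·f_k(x₂).
  L_Gold = [C(13,5)·0.21^5·0.79^8 = 1287·0.00040841·0.151711 = 0.0797428] × [0.0282633] = 0.0022538
  L_Brass = [C(13,5)·0.47^5·0.53^8 = 1287·0.0229345·0.00622597 = 0.18377] × [0.217288] = 0.039931
  L_Silver = [C(13,5)·0.73^5·0.27^8 = 1287·0.207307·2.8243e-05 = 0.00753534] × [0.0271644] = 0.000204693
Weight by the priors:
  π_Gold·L_Gold = 0.64 × 0.0022538 = 0.00144243
  π_Brass·L_Brass = 0.06 × 0.039931 = 0.00239586
  π_Silver·L_Silver = 0.30 × 0.000204693 = 6.1408e-05
Denominator: 0.00144243 + 0.00239586 + 6.1408e-05 = 0.0038997
P(Coin type Gold | x₁, x₂) ≈ 0.370

0.370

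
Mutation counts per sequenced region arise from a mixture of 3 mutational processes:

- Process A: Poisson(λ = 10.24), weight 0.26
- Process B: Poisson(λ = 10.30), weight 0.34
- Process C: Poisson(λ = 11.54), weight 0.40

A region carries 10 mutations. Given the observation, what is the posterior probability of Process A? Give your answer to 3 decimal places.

0.271

P(component k | x) = P(Z=k)·f_k(x) / marginal(x), where marginal(x) = Σ_j P(Z=j)·f_j(x).
Poisson probabilities:
  p_A = e^(−10.24)·10.24^10/10! = 0.124756
  p_B = e^(−10.30)·10.30^10/10! = 0.124559
  p_C = e^(−11.54)·11.54^10/10! = 0.112341
Unnormalised posteriors:
  P(Z=A)·p_A = 0.26 × 0.124756 = 0.0324365
  P(Z=B)·p_B = 0.34 × 0.124559 = 0.0423502
  P(Z=C)·p_C = 0.40 × 0.112341 = 0.0449362
Marginal: 0.0324365 + 0.0423502 + 0.0449362 = 0.119723
Responsibility of Process A: 0.0324365 / 0.119723 ≈ 0.271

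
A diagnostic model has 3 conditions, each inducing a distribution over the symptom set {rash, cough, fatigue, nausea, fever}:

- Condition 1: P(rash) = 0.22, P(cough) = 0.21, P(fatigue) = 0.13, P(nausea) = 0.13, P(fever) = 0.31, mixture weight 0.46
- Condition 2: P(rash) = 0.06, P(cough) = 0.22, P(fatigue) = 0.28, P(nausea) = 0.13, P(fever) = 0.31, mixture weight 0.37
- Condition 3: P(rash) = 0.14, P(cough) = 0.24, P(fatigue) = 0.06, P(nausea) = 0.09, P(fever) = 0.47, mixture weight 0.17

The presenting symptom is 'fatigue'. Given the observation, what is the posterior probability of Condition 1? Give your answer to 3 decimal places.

By Bayes' theorem, P(k | x) = π_k f_k(x) / Σ_j π_j f_j(x).
Categorical probabilities:
  L_1 = P(fatigue | comp) = 0.13
  L_2 = P(fatigue | comp) = 0.28
  L_3 = P(fatigue | comp) = 0.06
Weight by the priors:
  π_1·L_1 = 0.46 × 0.13 = 0.0598
  π_2·L_2 = 0.37 × 0.28 = 0.1036
  π_3·L_3 = 0.17 × 0.06 = 0.0102
Marginal: 0.0598 + 0.1036 + 0.0102 = 0.1736
Responsibility of Condition 1: 0.0598 / 0.1736 ≈ 0.344

0.344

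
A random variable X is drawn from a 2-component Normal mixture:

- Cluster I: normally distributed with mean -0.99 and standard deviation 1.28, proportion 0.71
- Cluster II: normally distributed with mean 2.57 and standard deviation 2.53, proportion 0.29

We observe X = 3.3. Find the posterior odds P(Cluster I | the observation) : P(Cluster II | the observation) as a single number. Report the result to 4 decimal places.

0.0184

Posterior odds = (P(Z=i) f_i(x)) / (P(Z=j) f_j(x)); the normalising sum cancels.
Normal densities:
  p_I = 0.00113368
  p_II = 0.151256
0.000804914 / 0.0438641 ≈ 0.0184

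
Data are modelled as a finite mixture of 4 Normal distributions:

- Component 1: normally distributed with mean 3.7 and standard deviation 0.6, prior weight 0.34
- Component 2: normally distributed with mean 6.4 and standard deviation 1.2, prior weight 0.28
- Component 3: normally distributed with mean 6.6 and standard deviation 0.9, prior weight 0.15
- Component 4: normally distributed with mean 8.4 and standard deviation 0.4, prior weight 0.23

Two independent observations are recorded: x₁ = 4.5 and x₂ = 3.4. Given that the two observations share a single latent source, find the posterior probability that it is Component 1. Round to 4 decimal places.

Posterior ∝ prior × likelihood, so P(k | x) ∝ w_k f_k(x); normalise over all components.
Since both observations come from the same component, the likelihood for component k is f_k(x₁)·f_k(x₂).
  f_1 = [0.27335] × [0.586776] = 0.160395
  f_2 = [0.0949189] × [0.0146069] = 0.00138647
  f_3 = [0.0291354] × [0.000797072] = 2.3223e-05
  f_4 = [2.27138e-21] × [1.1738e-34] = 2.66615e-55
Weight by the priors:
  w_1·f_1 = 0.34 × 0.160395 = 0.0545344
  w_2·f_2 = 0.28 × 0.00138647 = 0.000388212
  w_3·f_3 = 0.15 × 2.3223e-05 = 3.48346e-06
  w_4·f_4 = 0.23 × 2.66615e-55 = 6.13214e-56
Evidence: 0.0545344 + 0.000388212 + 3.48346e-06 + 6.13214e-56 = 0.0549261
So the posterior for Component 1 is 0.0545344 / 0.0549261 ≈ 0.9929.

0.9929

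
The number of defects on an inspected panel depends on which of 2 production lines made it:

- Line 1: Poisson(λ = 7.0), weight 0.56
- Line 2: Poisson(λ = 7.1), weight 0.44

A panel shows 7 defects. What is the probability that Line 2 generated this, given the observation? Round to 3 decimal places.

Posterior ∝ prior × likelihood, so P(k | x) ∝ P(Z=k) f_k(x); normalise over all components.
Component likelihoods at x = 7 defects:
  p_1 = e^(−7.0)·7.0^7/7! = 0.149003
  p_2 = e^(−7.1)·7.1^7/7! = 0.148897
Multiply by the mixture weights:
  P(Z=1)·p_1 = 0.56 × 0.149003 = 0.0834416
  P(Z=2)·p_2 = 0.44 × 0.148897 = 0.0655149
Normaliser: 0.0834416 + 0.0655149 = 0.148956
Responsibility of Line 2: 0.0655149 / 0.148956 ≈ 0.440

0.440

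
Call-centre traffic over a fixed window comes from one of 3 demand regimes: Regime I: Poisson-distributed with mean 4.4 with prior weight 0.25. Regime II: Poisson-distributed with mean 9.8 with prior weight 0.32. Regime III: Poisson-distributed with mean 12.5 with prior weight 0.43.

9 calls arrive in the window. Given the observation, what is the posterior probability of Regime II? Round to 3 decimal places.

0.517

Apply Bayes' rule: the posterior for each component is proportional to its prior times its likelihood at x.
Evaluate each component's likelihood at the observed value:
  L_I = e^(−4.4)·4.4^9/9! = 0.020913
  L_II = e^(−9.8)·9.8^9/9! = 0.127405
  L_III = e^(−12.5)·12.5^9/9! = 0.0765149
Unnormalised posteriors:
  w_I·L_I = 0.25 × 0.020913 = 0.00522824
  w_II·L_II = 0.32 × 0.127405 = 0.0407695
  w_III·L_III = 0.43 × 0.0765149 = 0.0329014
Normaliser: 0.00522824 + 0.0407695 + 0.0329014 = 0.0788992
P(Regime II | x) ≈ 0.517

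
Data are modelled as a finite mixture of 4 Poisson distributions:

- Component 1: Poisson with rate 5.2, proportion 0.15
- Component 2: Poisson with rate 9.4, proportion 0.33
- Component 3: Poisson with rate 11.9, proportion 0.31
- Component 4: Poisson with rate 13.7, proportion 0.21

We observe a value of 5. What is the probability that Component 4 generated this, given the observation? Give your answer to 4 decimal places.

0.0197

P(component k | x) = P(Z=k)·f_k(x) / marginal(x), where marginal(x) = Σ_j P(Z=j)·f_j(x).
Component likelihoods at x = 5:
  p_1 = e^(−5.2)·5.2^5/5! = 0.174785
  p_2 = e^(−9.4)·9.4^5/5! = 0.0505929
  p_3 = e^(−11.9)·11.9^5/5! = 0.0135036
  p_4 = e^(−13.7)·13.7^5/5! = 0.00451427
Prior × likelihood for each component:
  P(Z=1)·p_1 = 0.15 × 0.174785 = 0.0262178
  P(Z=2)·p_2 = 0.33 × 0.0505929 = 0.0166957
  P(Z=3)·p_3 = 0.31 × 0.0135036 = 0.00418611
  P(Z=4)·p_4 = 0.21 × 0.00451427 = 0.000947996
Sum: 0.0262178 + 0.0166957 + 0.00418611 + 0.000947996 = 0.0480475
Responsibility of Component 4: 0.000947996 / 0.0480475 ≈ 0.0197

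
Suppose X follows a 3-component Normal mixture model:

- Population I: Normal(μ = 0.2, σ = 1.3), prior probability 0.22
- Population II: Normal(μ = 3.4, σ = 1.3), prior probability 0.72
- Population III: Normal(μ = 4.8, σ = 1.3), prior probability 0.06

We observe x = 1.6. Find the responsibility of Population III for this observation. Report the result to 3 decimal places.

Posterior ∝ prior × likelihood, so P(k | x) ∝ w_k f_k(x); normalise over all components.
Normal densities:
  f_I = 0.171841
  f_II = 0.117669
  f_III = 0.0148332
Unnormalised posteriors:
  w_I·f_I = 0.22 × 0.171841 = 0.0378051
  w_II·f_II = 0.72 × 0.117669 = 0.0847214
  w_III·f_III = 0.06 × 0.0148332 = 0.000889991
Evidence: 0.0378051 + 0.0847214 + 0.000889991 = 0.123416
P(Population III | x) ≈ 0.007

0.007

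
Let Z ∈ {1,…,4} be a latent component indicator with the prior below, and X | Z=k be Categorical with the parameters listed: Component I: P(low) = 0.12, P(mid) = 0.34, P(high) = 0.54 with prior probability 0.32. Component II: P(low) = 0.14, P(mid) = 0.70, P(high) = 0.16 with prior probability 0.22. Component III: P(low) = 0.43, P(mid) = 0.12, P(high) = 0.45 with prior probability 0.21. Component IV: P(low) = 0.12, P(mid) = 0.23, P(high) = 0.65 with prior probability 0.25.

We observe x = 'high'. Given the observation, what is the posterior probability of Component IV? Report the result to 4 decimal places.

0.3495

Apply Bayes' rule: the posterior for each component is proportional to its prior times its likelihood at x.
Component likelihoods at x = 'high':
  f_I = P(high | comp) = 0.54
  f_II = P(high | comp) = 0.16
  f_III = P(high | comp) = 0.45
  f_IV = P(high | comp) = 0.65
Weight by the priors:
  P(Z=I)·f_I = 0.32 × 0.54 = 0.1728
  P(Z=II)·f_II = 0.22 × 0.16 = 0.0352
  P(Z=III)·f_III = 0.21 × 0.45 = 0.0945
  P(Z=IV)·f_IV = 0.25 × 0.65 = 0.1625
Normaliser: 0.1728 + 0.0352 + 0.0945 + 0.1625 = 0.465
P(Component IV | data) = 0.1625 / 0.465 ≈ 0.3495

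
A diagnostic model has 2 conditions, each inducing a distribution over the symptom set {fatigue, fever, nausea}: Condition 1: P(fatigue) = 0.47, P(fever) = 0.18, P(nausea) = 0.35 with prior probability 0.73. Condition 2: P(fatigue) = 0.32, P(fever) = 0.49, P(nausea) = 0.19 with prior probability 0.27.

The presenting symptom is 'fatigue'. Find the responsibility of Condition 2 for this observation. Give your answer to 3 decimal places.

The responsibility of component k is π_k f_k(x) divided by Σ_j π_j f_j(x).
Evaluate each component's likelihood at the observed value:
  p_1 = 0.47
  p_2 = 0.32
Multiply by the mixture weights:
  π_1·p_1 = 0.73 × 0.47 = 0.3431
  π_2·p_2 = 0.27 × 0.32 = 0.0864
Normaliser: 0.3431 + 0.0864 = 0.4295
Responsibility of Condition 2: 0.0864 / 0.4295 ≈ 0.201

0.201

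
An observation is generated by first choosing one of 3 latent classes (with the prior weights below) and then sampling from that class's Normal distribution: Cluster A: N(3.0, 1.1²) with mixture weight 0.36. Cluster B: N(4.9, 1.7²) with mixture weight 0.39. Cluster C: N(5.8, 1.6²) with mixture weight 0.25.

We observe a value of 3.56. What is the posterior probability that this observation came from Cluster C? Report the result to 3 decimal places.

P(component k | x) = π_k·f_k(x) / marginal(x), where marginal(x) = Σ_j π_j·f_j(x).
Component likelihoods at x = 3.56:
  p_A = 0.318595
  p_B = 0.172006
  p_C = 0.0935797
Weight by the priors:
  π_A·p_A = 0.36 × 0.318595 = 0.114694
  π_B·p_B = 0.39 × 0.172006 = 0.0670825
  π_C·p_C = 0.25 × 0.0935797 = 0.0233949
Evidence: 0.114694 + 0.0670825 + 0.0233949 = 0.205171
P(Cluster C | the observation) ≈ 0.114

0.114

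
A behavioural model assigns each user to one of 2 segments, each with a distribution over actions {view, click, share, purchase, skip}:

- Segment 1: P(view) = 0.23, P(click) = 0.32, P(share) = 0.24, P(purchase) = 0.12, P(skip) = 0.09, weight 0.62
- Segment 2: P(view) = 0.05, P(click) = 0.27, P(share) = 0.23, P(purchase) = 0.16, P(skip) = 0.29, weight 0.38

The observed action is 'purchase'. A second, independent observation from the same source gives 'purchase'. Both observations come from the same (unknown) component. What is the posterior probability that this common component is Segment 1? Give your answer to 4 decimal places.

0.4786

Apply Bayes' rule: the posterior for each component is proportional to its prior times its likelihood at x.
Since both observations come from the same component, the likelihood for component k is f_k(x₁)·f_k(x₂).
  L_1 = [P(purchase | comp) = 0.12] × [0.12] = 0.0144
  L_2 = [P(purchase | comp) = 0.16] × [0.16] = 0.0256
Unnormalised posteriors:
  π_1·L_1 = 0.62 × 0.0144 = 0.008928
  π_2·L_2 = 0.38 × 0.0256 = 0.009728
Evidence: 0.008928 + 0.009728 = 0.018656
P(Segment 1 | x) = 0.008928 / 0.018656 ≈ 0.4786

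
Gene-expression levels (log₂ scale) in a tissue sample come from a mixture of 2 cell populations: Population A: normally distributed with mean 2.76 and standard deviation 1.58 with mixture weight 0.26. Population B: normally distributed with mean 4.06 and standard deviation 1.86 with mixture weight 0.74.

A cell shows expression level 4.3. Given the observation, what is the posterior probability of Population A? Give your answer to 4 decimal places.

0.2060

By Bayes' theorem, P(k | x) = π_k f_k(x) / Σ_j π_j f_j(x).
Component likelihoods at x = 4.3:
  f_A = (1/(1.58·√(2π)))·exp(−(4.3−2.76)²/(2·1.58²)) = 0.252495·exp(-0.47500) = 0.157022
  f_B = (1/(1.86·√(2π)))·exp(−(4.3−4.06)²/(2·1.86²)) = 0.214485·exp(-0.00832) = 0.212707
Multiply by the mixture weights:
  π_A·f_A = 0.26 × 0.157022 = 0.0408258
  π_B·f_B = 0.74 × 0.212707 = 0.157403
Normaliser: 0.0408258 + 0.157403 = 0.198229
P(Population A | data) ≈ 0.2060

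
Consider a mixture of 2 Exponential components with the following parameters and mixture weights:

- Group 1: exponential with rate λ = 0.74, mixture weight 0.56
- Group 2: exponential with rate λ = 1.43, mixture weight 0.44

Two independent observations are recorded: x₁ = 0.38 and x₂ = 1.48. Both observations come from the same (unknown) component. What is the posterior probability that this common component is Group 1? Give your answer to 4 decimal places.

P(component k | x) = P(Z=k)·f_k(x) / marginal(x), where marginal(x) = Σ_j P(Z=j)·f_j(x).
Since both observations come from the same component, the likelihood for component k is f_k(x₁)·f_k(x₂).
  L_1 = [0.558609] × [0.24751] = 0.138261
  L_2 = [0.830501] × [0.172264] = 0.143066
Weight by the priors:
  P(Z=1)·L_1 = 0.56 × 0.138261 = 0.0774263
  P(Z=2)·L_2 = 0.44 × 0.143066 = 0.0629489
Sum: 0.0774263 + 0.0629489 = 0.140375
Responsibility of Group 1: 0.0774263 / 0.140375 ≈ 0.5516

0.5516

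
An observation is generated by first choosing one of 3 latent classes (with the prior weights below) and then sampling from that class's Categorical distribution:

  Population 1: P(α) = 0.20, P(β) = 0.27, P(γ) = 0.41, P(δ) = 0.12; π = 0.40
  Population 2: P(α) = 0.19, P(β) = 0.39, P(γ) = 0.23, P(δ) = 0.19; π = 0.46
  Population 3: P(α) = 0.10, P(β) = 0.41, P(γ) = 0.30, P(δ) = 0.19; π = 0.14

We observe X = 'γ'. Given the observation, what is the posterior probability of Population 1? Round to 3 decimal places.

By Bayes' theorem, P(k | x) = π_k f_k(x) / Σ_j π_j f_j(x).
Component likelihoods at x = 'γ':
  f_1 = 0.41
  f_2 = 0.23
  f_3 = 0.3
Prior × likelihood for each component:
  π_1·f_1 = 0.40 × 0.41 = 0.164
  π_2·f_2 = 0.46 × 0.23 = 0.1058
  π_3·f_3 = 0.14 × 0.3 = 0.042
Normaliser: 0.164 + 0.1058 + 0.042 = 0.3118
Responsibility of Population 1: 0.164 / 0.3118 ≈ 0.526

0.526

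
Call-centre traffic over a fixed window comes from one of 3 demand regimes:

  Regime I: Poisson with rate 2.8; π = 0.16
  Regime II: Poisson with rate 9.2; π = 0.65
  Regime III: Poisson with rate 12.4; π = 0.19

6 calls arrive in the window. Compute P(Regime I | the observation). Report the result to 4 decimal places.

0.0990

P(component k | x) = π_k·f_k(x) / marginal(x), where marginal(x) = Σ_j π_j·f_j(x).
Evaluate each component's likelihood at the observed value:
  f_I = 0.0406997
  f_II = 0.0850913
  f_III = 0.0207944
Multiply by the mixture weights:
  π_I·f_I = 0.16 × 0.0406997 = 0.00651195
  π_II·f_II = 0.65 × 0.0850913 = 0.0553094
  π_III·f_III = 0.19 × 0.0207944 = 0.00395093
Normaliser: 0.00651195 + 0.0553094 + 0.00395093 = 0.0657722
Responsibility of Regime I: 0.00651195 / 0.0657722 ≈ 0.0990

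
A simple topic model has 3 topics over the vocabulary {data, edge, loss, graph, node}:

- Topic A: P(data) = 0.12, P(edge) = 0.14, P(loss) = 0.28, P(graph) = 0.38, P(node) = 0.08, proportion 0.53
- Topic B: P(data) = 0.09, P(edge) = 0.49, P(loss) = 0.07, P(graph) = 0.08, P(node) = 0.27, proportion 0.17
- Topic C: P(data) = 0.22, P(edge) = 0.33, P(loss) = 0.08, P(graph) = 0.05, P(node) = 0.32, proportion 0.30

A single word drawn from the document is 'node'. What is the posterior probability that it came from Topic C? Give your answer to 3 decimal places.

0.521

Apply Bayes' rule: the posterior for each component is proportional to its prior times its likelihood at x.
Evaluate each component's likelihood at the observed value:
  f_A = P(node | comp) = 0.08
  f_B = P(node | comp) = 0.27
  f_C = P(node | comp) = 0.32
Weight by the priors:
  w_A·f_A = 0.53 × 0.08 = 0.0424
  w_B·f_B = 0.17 × 0.27 = 0.0459
  w_C·f_C = 0.30 × 0.32 = 0.096
Normaliser: 0.0424 + 0.0459 + 0.096 = 0.1843
P(Topic C | the observation) = 0.096 / 0.1843 ≈ 0.521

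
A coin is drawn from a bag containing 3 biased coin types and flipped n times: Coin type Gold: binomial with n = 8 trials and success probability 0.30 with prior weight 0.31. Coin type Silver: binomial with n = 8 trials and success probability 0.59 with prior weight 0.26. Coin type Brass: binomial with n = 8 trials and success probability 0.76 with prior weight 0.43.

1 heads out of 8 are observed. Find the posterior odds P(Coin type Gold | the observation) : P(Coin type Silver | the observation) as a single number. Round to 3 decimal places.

The posterior odds equal the prior odds times the likelihood ratio: (π_i/π_j)·(f_i(x)/f_j(x)).
Evaluate each component's likelihood at the observed value:
  f_Gold = C(8,1)·0.30^1·0.70^7 = 8·0.3·0.0823543 = 0.19765
  f_Silver = C(8,1)·0.59^1·0.41^7 = 8·0.59·0.00194754 = 0.0091924
  f_Brass = C(8,1)·0.76^1·0.24^7 = 8·0.76·4.58647e-05 = 0.000278857
Posterior odds = (π_Gold·f_Gold) / (π_Silver·f_Silver) = (0.31·0.19765) / (0.26·0.0091924) = 0.0612716 / 0.00239002 ≈ 25.636

25.636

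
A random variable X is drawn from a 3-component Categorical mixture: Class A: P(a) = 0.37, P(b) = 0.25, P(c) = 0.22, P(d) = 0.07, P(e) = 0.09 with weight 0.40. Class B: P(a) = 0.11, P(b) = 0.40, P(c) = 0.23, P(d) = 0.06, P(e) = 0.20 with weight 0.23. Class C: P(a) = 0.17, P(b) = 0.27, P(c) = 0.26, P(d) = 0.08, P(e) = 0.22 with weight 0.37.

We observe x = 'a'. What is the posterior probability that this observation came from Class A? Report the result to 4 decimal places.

0.6266

The responsibility of component k is w_k f_k(x) divided by Σ_j w_j f_j(x).
Categorical probabilities:
  f_A = 0.37
  f_B = 0.11
  f_C = 0.17
Unnormalised posteriors:
  w_A·f_A = 0.40 × 0.37 = 0.148
  w_B·f_B = 0.23 × 0.11 = 0.0253
  w_C·f_C = 0.37 × 0.17 = 0.0629
Sum: 0.148 + 0.0253 + 0.0629 = 0.2362
Responsibility of Class A: 0.148 / 0.2362 ≈ 0.6266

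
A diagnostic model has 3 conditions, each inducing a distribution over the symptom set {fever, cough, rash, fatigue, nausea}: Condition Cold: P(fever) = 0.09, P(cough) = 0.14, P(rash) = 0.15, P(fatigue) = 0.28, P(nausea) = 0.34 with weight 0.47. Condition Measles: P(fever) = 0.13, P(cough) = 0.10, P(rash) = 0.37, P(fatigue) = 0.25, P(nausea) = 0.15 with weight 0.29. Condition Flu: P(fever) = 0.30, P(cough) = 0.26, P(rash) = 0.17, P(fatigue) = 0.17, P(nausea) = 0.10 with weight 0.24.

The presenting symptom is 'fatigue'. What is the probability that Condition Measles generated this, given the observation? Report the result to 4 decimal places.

The responsibility of component k is π_k f_k(x) divided by Σ_j π_j f_j(x).
Categorical probabilities:
  L_Cold = P(fatigue | comp) = 0.28
  L_Measles = P(fatigue | comp) = 0.25
  L_Flu = P(fatigue | comp) = 0.17
Unnormalised posteriors:
  π_Cold·L_Cold = 0.47 × 0.28 = 0.1316
  π_Measles·L_Measles = 0.29 × 0.25 = 0.0725
  π_Flu·L_Flu = 0.24 × 0.17 = 0.0408
Sum: 0.1316 + 0.0725 + 0.0408 = 0.2449
P(Condition Measles | data) ≈ 0.2960

0.2960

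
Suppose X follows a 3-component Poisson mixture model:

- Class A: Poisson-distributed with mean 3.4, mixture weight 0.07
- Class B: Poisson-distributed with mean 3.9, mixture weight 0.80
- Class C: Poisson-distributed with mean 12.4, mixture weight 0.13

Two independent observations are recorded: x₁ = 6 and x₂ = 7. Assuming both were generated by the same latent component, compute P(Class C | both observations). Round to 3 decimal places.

P(component k | x) = w_k·f_k(x) / marginal(x), where marginal(x) = Σ_j w_j·f_j(x).
Since both observations come from the same component, the likelihood for component k is f_k(x₁)·f_k(x₂).
  f_A = [0.0716044] × [0.0347793] = 0.00249035
  f_B = [0.0989251] × [0.0551154] = 0.0054523
  f_C = [0.0207944] × [0.0368358] = 0.000765977
Weight by the priors:
  w_A·f_A = 0.07 × 0.00249035 = 0.000174325
  w_B·f_B = 0.80 × 0.0054523 = 0.00436184
  w_C·f_C = 0.13 × 0.000765977 = 9.9577e-05
Evidence: 0.000174325 + 0.00436184 + 9.9577e-05 = 0.00463574
Responsibility of Class C: 9.9577e-05 / 0.00463574 ≈ 0.021

0.021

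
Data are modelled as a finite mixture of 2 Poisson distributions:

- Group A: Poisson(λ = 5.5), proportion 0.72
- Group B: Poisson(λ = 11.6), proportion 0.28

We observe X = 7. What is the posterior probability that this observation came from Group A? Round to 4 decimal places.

0.8606

The responsibility of component k is w_k f_k(x) divided by Σ_j w_j f_j(x).
Poisson probabilities:
  p_A = e^(−5.5)·5.5^7/7! = 0.123449
  p_B = e^(−11.6)·11.6^7/7! = 0.0513996
Multiply by the mixture weights:
  w_A·p_A = 0.72 × 0.123449 = 0.0888835
  w_B·p_B = 0.28 × 0.0513996 = 0.0143919
Denominator: 0.0888835 + 0.0143919 = 0.103275
So the posterior for Group A is 0.0888835 / 0.103275 ≈ 0.8606.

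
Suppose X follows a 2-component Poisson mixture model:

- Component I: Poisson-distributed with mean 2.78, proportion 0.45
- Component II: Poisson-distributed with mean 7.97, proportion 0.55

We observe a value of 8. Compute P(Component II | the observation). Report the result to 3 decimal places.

Posterior ∝ prior × likelihood, so P(k | x) ∝ w_k f_k(x); normalise over all components.
Poisson probabilities:
  f_I = e^(−2.78)·2.78^8/8! = 0.00548908
  f_II = e^(−7.97)·7.97^8/8! = 0.139579
Multiply by the mixture weights:
  w_I·f_I = 0.45 × 0.00548908 = 0.00247008
  w_II·f_II = 0.55 × 0.139579 = 0.0767683
Marginal: 0.00247008 + 0.0767683 = 0.0792383
P(Component II | x) ≈ 0.969

0.969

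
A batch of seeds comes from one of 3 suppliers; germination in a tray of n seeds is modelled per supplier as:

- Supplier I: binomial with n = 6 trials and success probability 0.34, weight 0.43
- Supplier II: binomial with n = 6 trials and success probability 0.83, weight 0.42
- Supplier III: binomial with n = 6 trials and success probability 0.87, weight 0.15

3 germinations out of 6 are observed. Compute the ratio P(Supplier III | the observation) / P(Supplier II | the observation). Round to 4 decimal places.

0.1839

The posterior odds equal the prior odds times the likelihood ratio: (π_i/π_j)·(f_i(x)/f_j(x)).
Component likelihoods at x = 3 germinations out of 6:
  L_I = C(6,3)·0.34^3·0.66^3 = 20·0.039304·0.287496 = 0.225995
  L_II = C(6,3)·0.83^3·0.17^3 = 20·0.571787·0.004913 = 0.0561838
  L_III = C(6,3)·0.87^3·0.13^3 = 20·0.658503·0.002197 = 0.0289346
Odds = (0.15/0.42) × (0.0289346/0.0561838) = 0.357143 × 0.514999 ≈ 0.1839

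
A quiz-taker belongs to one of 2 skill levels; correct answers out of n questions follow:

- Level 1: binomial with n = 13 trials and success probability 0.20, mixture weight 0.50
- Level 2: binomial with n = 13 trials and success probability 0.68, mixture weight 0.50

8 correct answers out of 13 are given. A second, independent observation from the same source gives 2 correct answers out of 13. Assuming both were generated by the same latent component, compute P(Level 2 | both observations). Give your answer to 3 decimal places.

P(component k | x) = π_k·f_k(x) / marginal(x), where marginal(x) = Σ_j π_j·f_j(x).
Since both observations come from the same component, the likelihood for component k is f_k(x₁)·f_k(x₂).
  p_1 = [C(13,8)·0.20^8·0.80^5 = 1287·2.56e-06·0.32768 = 0.00107961] × [0.268006] = 0.000289343
  p_2 = [C(13,8)·0.68^8·0.32^5 = 1287·0.0457163·0.00335544 = 0.197424] × [0.000129946] = 2.56544e-05
Weight by the priors:
  π_1·p_1 = 0.50 × 0.000289343 = 0.000144671
  π_2·p_2 = 0.50 × 2.56544e-05 = 1.28272e-05
Evidence: 0.000144671 + 1.28272e-05 = 0.000157499
P(Level 2 | x₁, x₂) ≈ 0.081

0.081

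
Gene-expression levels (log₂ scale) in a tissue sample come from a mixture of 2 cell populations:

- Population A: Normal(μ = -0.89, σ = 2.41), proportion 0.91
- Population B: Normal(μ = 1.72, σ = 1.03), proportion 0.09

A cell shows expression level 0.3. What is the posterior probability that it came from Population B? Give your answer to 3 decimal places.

0.092

The responsibility of component k is π_k f_k(x) divided by Σ_j π_j f_j(x).
Evaluate each component's likelihood at the observed value:
  p_A = 0.146538
  p_B = 0.149745
Weight by the priors:
  π_A·p_A = 0.91 × 0.146538 = 0.133349
  π_B·p_B = 0.09 × 0.149745 = 0.013477
Evidence: 0.133349 + 0.013477 = 0.146826
P(Population B | 0.3) ≈ 0.092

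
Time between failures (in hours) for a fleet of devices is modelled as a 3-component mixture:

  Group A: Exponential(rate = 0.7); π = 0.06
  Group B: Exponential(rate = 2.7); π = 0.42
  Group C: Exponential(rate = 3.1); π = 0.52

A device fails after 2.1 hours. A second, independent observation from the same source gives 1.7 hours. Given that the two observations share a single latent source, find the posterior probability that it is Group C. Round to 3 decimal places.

0.017

The responsibility of component k is π_k f_k(x) divided by Σ_j π_j f_j(x).
Since both observations come from the same component, the likelihood for component k is f_k(x₁)·f_k(x₂).
  p_A = [0.160948] × [0.212955] = 0.0342746
  p_B = [0.00930924] × [0.0274127] = 0.000255191
  p_C = [0.00461429] × [0.0159452] = 7.35757e-05
Multiply by the mixture weights:
  π_A·p_A = 0.06 × 0.0342746 = 0.00205648
  π_B·p_B = 0.42 × 0.000255191 = 0.00010718
  π_C·p_C = 0.52 × 7.35757e-05 = 3.82594e-05
Evidence: 0.00205648 + 0.00010718 + 3.82594e-05 = 0.00220192
P(Group C | x₁, x₂) ≈ 0.017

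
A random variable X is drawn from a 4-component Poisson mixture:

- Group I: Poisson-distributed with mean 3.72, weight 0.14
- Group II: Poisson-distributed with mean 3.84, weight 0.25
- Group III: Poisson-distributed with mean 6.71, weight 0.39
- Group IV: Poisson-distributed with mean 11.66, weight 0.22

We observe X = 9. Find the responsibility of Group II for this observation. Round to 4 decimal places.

0.0441

By Bayes' theorem, P(k | x) = π_k f_k(x) / Σ_j π_j f_j(x).
Component likelihoods at x = 9:
  L_I = e^(−3.72)·3.72^9/9! = 0.00911062
  L_II = e^(−3.84)·3.84^9/9! = 0.0107529
  L_III = e^(−6.71)·6.71^9/9! = 0.0926027
  L_IV = e^(−11.66)·11.66^9/9! = 0.0947655
Unnormalised posteriors:
  π_I·L_I = 0.14 × 0.00911062 = 0.00127549
  π_II·L_II = 0.25 × 0.0107529 = 0.00268823
  π_III·L_III = 0.39 × 0.0926027 = 0.0361151
  π_IV·L_IV = 0.22 × 0.0947655 = 0.0208484
Denominator: 0.00127549 + 0.00268823 + 0.0361151 + 0.0208484 = 0.0609272
Responsibility of Group II: 0.00268823 / 0.0609272 ≈ 0.0441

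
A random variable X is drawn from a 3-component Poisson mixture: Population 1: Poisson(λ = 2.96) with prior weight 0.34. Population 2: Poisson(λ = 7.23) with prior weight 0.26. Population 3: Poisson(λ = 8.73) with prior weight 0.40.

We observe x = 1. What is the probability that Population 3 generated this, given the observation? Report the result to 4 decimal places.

P(component k | x) = P(Z=k)·f_k(x) / marginal(x), where marginal(x) = Σ_j P(Z=j)·f_j(x).
Poisson probabilities:
  L_1 = e^(−2.96)·2.96^1/1! = 0.153384
  L_2 = e^(−7.23)·7.23^1/1! = 0.00523829
  L_3 = e^(−8.73)·8.73^1/1! = 0.00141131
Weight by the priors:
  P(Z=1)·L_1 = 0.34 × 0.153384 = 0.0521506
  P(Z=2)·L_2 = 0.26 × 0.00523829 = 0.00136195
  P(Z=3)·L_3 = 0.40 × 0.00141131 = 0.000564525
Sum: 0.0521506 + 0.00136195 + 0.000564525 = 0.054077
Responsibility of Population 3: 0.000564525 / 0.054077 ≈ 0.0104

0.0104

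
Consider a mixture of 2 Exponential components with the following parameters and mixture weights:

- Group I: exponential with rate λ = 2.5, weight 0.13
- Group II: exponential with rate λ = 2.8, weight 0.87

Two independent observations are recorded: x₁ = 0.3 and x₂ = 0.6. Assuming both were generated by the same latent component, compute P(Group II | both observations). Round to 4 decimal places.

0.8650

Posterior ∝ prior × likelihood, so P(k | x) ∝ π_k f_k(x); normalise over all components.
Since both observations come from the same component, the likelihood for component k is f_k(x₁)·f_k(x₂).
  f_I = [2.5·e^(−2.5·0.3) = 2.5·e^(−0.7500) = 1.18092] × [0.557825] = 0.658745
  f_II = [2.8·e^(−2.8·0.3) = 2.8·e^(−0.8400) = 1.20879] × [0.521847] = 0.630803
Prior × likelihood for each component:
  π_I·f_I = 0.13 × 0.658745 = 0.0856369
  π_II·f_II = 0.87 × 0.630803 = 0.548799
Sum: 0.0856369 + 0.548799 = 0.634436
So the posterior for Group II is 0.548799 / 0.634436 ≈ 0.8650.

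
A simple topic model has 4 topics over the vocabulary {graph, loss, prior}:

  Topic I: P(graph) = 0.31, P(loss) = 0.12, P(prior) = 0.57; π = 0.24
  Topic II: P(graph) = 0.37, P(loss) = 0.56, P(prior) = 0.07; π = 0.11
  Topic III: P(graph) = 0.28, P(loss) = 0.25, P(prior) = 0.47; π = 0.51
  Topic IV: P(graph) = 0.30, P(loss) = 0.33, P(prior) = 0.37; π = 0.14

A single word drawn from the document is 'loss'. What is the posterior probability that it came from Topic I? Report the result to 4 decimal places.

P(component k | x) = π_k·f_k(x) / marginal(x), where marginal(x) = Σ_j π_j·f_j(x).
Component likelihoods at x = 'loss':
  L_I = 0.12
  L_II = 0.56
  L_III = 0.25
  L_IV = 0.33
Weight by the priors:
  π_I·L_I = 0.24 × 0.12 = 0.0288
  π_II·L_II = 0.11 × 0.56 = 0.0616
  π_III·L_III = 0.51 × 0.25 = 0.1275
  π_IV·L_IV = 0.14 × 0.33 = 0.0462
Sum: 0.0288 + 0.0616 + 0.1275 + 0.0462 = 0.2641
Responsibility of Topic I: 0.0288 / 0.2641 ≈ 0.1090

0.1090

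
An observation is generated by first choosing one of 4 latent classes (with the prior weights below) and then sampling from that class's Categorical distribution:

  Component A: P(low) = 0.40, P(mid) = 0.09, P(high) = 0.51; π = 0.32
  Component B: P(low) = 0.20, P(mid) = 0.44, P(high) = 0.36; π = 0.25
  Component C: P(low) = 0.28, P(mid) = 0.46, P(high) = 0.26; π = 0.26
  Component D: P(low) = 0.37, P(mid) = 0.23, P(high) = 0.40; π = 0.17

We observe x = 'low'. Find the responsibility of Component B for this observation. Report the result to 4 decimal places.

0.1594

The responsibility of component k is π_k f_k(x) divided by Σ_j π_j f_j(x).
Component likelihoods at x = 'low':
  L_A = P(low | comp) = 0.40
  L_B = P(low | comp) = 0.20
  L_C = P(low | comp) = 0.28
  L_D = P(low | comp) = 0.37
Weight by the priors:
  π_A·L_A = 0.32 × 0.4 = 0.128
  π_B·L_B = 0.25 × 0.2 = 0.05
  π_C·L_C = 0.26 × 0.28 = 0.0728
  π_D·L_D = 0.17 × 0.37 = 0.0629
Evidence: 0.128 + 0.05 + 0.0728 + 0.0629 = 0.3137
P(Component B | the observation) ≈ 0.1594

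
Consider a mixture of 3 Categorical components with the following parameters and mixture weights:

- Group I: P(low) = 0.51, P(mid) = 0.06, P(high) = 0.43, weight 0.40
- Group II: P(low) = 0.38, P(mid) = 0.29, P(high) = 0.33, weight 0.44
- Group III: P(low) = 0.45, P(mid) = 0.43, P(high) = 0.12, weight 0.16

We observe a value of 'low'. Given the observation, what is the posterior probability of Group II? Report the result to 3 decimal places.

The responsibility of component k is π_k f_k(x) divided by Σ_j π_j f_j(x).
Component likelihoods at x = 'low':
  L_I = P(low | comp) = 0.51
  L_II = P(low | comp) = 0.38
  L_III = P(low | comp) = 0.45
Prior × likelihood for each component:
  π_I·L_I = 0.40 × 0.51 = 0.204
  π_II·L_II = 0.44 × 0.38 = 0.1672
  π_III·L_III = 0.16 × 0.45 = 0.072
Evidence: 0.204 + 0.1672 + 0.072 = 0.4432
So the posterior for Group II is 0.1672 / 0.4432 ≈ 0.377.

0.377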